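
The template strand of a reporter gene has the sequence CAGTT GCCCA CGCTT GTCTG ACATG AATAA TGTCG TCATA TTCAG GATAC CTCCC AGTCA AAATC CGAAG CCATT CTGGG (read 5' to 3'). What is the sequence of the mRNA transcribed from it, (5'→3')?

5'-CCCAGAAUGGCUUCGGAUUUUGACUGGGAGGUAUCCUGAAUAUGACGACAUUAUUCAUGUCAGACAAGCGUGGGCAACUG-3'

RNA polymerase reads the template 3'→5' and synthesizes mRNA 5'→3' by base-pairing (A→U, T→A, G↔C). The complement of the template is GTCAACGGGTGCGAACAGACTGTACTTATTACAGCAGTATAAGTCCTATGGAGGGTCAGTTTTAGGCTTCGGTAAGACCC; antiparallel, so 5'→3' the coding strand is CCCAGAATGGCTTCGGATTTTGACTGGGAGGTATCCTGAATATGACGACATTATTCATGTCAGACAAGCGTGGGCAACTG. Replace T with U for the mRNA.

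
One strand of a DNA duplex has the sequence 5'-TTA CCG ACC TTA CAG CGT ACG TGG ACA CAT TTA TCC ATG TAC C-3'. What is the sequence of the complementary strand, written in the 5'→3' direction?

The complement of TTACCGACCTTACAGCGTACGTGGACACATTTATCCATGTACC is AATGGCTGGAATGTCGCATGCACCTGTGTAAATAGGTACATGG (A↔T, G↔C). DNA strands are antiparallel, so the complementary strand runs 3'→5'; reversing gives the 5'→3' form.

5′-GGTACATGGATAAATGTGTCCACGTACGCTGTAAGGTCGGTAA-3′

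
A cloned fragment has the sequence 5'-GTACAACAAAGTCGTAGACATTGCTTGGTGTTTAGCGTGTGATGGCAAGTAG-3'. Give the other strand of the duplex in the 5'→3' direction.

5'-CTACTTGCCATCACACGCTAAACACCAAGCAATGTCTACGACTTTGTTGTAC-3'

The complement of GTACAACAAAGTCGTAGACATTGCTTGGTGTTTAGCGTGTGATGGCAAGTAG is CATGTTGTTTCAGCATCTGTAACGAACCACAAATCGCACACTACCGTTCATC (A↔T, G↔C). DNA strands are antiparallel, so the complementary strand runs 3'→5'; reversing gives the 5'→3' form.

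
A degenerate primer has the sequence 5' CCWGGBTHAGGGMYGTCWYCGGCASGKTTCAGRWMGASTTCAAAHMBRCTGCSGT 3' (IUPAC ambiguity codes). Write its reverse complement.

5′-ACSGCAGYVKDTTTGAASTCKWYCTGAAMCSTGCCGRWGACRKCCCTDAVCCWGG-3′

Standard pairs A↔T, G↔C; ambiguity codes pair R↔Y, M↔K, W↔W, S↔S, B↔V, H↔D. Complement (GGWCCVADTCCCKRCAGWRGCCGTSCMAAGTCYWKCTSAAGTTTDKVYGACGSCA), then reverse for 5'→3'.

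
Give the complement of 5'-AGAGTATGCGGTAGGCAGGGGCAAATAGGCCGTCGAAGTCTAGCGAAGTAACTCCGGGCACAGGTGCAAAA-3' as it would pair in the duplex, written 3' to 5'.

3'-TCTCATACGCCATCCGTCCCCGTTTATCCGGCAGCTTCAGATCGCTTCATTGAGGCCCGTGTCCACGTTTT-5'

Base-pairing A↔T, G↔C gives the complement. The complementary strand is antiparallel, so paired with a 5'→3' strand it runs 3'→5'.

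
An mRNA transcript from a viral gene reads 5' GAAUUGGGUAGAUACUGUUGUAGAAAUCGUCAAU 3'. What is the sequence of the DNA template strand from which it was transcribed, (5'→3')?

5′-ATTGACGATTTCTACAACAGTATCTACCCAATTC-3′

Replace U with T to get the coding DNA strand: GAATTGGGTAGATACTGTTGTAGAAATCGTCAAT. The template strand is its reverse complement (complement CTTAACCCATCTATGACAACATCTTTAGCAGTTA, then reverse).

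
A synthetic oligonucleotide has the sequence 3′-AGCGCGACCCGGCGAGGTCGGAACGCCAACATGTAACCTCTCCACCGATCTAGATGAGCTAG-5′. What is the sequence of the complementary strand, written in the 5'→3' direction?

5'-TCGCGCTGGGCCGCTCCAGCCTTGCGGTTGTACATTGGAGAGGTGGCTAGATCTACTCGATC-3'

The strand is given 3'→5', so its complement runs 5'→3' in the same left-to-right order: pair each base A↔T, G↔C.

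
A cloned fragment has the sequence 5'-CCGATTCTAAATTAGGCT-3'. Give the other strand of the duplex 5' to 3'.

5′-AGCCTAATTTAGAATCGG-3′

The complement of CCGATTCTAAATTAGGCT is GGCTAAGATTTAATCCGA (A↔T, G↔C). DNA strands are antiparallel, so the complementary strand runs 3'→5'; reversing gives the 5'→3' form.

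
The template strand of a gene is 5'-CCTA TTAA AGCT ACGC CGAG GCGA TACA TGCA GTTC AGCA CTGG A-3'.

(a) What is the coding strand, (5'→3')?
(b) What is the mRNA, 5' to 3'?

(a) The coding strand is the reverse complement of the template: complement GGATAATTTCGATGCGGCTCCGCTATGTACGTCAAGTCGTGACCT, then reverse.
(b) mRNA has the coding-strand sequence with T→U.

(a) 5'-TCCAGTGCTGAACTGCATGTATCGCCTCGGCGTAGCTTTAATAGG-3'
(b) 5'-UCCAGUGCUGAACUGCAUGUAUCGCCUCGGCGUAGCUUUAAUAGG-3'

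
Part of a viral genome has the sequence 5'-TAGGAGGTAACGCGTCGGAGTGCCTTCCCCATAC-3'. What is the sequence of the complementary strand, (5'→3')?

The complement of TAGGAGGTAACGCGTCGGAGTGCCTTCCCCATAC is ATCCTCCATTGCGCAGCCTCACGGAAGGGGTATG (A↔T, G↔C). DNA strands are antiparallel, so the complementary strand runs 3'→5'; reversing gives the 5'→3' form.

5'-GTATGGGGAAGGCACTCCGACGCGTTACCTCCTA-3'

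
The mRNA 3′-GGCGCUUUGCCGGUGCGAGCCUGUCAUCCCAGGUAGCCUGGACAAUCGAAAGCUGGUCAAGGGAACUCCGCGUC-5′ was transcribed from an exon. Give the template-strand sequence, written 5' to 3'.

5'-CCGCGAAACGGCCACGCTCGGACAGTAGGGTCCATCGGACCTGTTAGCTTTCGACCAGTTCCCTTGAGGCGCAG-3'

Written 5'→3' the mRNA is CUGCGCCUCAAGGGAACUGGUCGAAAGCUAACAGGUCCGAUGGACCCUACUGUCCGAGCGUGGCCGUUUCGCGG, so the coding DNA strand is CTGCGCCTCAAGGGAACTGGTCGAAAGCTAACAGGTCCGATGGACCCTACTGTCCGAGCGTGGCCGTTTCGCGG. The template is its reverse complement.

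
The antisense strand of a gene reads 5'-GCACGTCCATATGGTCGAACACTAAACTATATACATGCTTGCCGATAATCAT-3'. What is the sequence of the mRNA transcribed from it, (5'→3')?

The mRNA has the sequence of the coding strand (reverse complement of the template) with T→U. Reverse complement of GCACGTCCATATGGTCGAACACTAAACTATATACATGCTTGCCGATAATCAT is ATGATTATCGGCAAGCATGTATATAGTTTAGTGTTCGACCATATGGACGTGC; then T→U.

5'-AUGAUUAUCGGCAAGCAUGUAUAUAGUUUAGUGUUCGACCAUAUGGACGUGC-3'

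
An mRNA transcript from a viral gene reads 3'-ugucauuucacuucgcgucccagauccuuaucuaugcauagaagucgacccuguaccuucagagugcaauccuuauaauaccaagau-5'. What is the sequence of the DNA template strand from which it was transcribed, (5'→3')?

5'-ACAGTAAAGTGAAGCGCAGGGTCTAGGAATAGATACGTATCTTCAGCTGGGACATGGAAGTCTCACGTTAGGAATATTATGGTTCTA-3'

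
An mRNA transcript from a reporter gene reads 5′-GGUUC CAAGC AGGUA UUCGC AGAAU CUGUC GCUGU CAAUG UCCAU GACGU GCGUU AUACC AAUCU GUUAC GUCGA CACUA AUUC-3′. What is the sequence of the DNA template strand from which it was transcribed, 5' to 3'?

Replace U with T to get the coding DNA strand: GGTTCCAAGCAGGTATTCGCAGAATCTGTCGCTGTCAATGTCCATGACGTGCGTTATACCAATCTGTTACGTCGACACTAATTC. The template strand is its reverse complement (complement CCAAGGTTCGTCCATAAGCGTCTTAGACAGCGACAGTTACAGGTACTGCACGCAATATGGTTAGACAATGCAGCTGTGATTAAG, then reverse).

5′-GAATTAGTGTCGACGTAACAGATTGGTATAACGCACGTCATGGACATTGACAGCGACAGATTCTGCGAATACCTGCTTGGAACC-3′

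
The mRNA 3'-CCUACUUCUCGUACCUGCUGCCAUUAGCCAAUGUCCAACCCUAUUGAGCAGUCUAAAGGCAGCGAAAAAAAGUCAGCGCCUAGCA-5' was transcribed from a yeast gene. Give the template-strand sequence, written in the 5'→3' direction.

5'-GGATGAAGAGCATGGACGACGGTAATCGGTTACAGGTTGGGATAACTCGTCAGATTTCCGTCGCTTTTTTTCAGTCGCGGATCGT-3'

Written 5'→3' the mRNA is ACGAUCCGCGACUGAAAAAAAGCGACGGAAAUCUGACGAGUUAUCCCAACCUGUAACCGAUUACCGUCGUCCAUGCUCUUCAUCC, so the coding DNA strand is ACGATCCGCGACTGAAAAAAAGCGACGGAAATCTGACGAGTTATCCCAACCTGTAACCGATTACCGTCGTCCATGCTCTTCATCC. The template is its reverse complement.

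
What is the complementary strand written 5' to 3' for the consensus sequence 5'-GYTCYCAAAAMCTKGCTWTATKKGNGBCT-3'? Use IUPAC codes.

5′-AGVCNCMMATAWAGCMAGKTTTTGRGARC-3′

Standard pairs A↔T, G↔C; ambiguity codes pair Y↔R, M↔K, W↔W, B↔V, N↔N. Complement (CRAGRGTTTTKGAMCGAWATAMMCNCVGA), then reverse for 5'→3'.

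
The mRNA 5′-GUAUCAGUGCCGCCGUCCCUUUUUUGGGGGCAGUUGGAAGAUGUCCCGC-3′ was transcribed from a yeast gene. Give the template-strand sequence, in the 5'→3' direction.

5'-GCGGGACATCTTCCAACTGCCCCCAAAAAAGGGACGGCGGCACTGATAC-3'

Replace U with T to get the coding DNA strand: GTATCAGTGCCGCCGTCCCTTTTTTGGGGGCAGTTGGAAGATGTCCCGC. The template strand is its reverse complement (complement CATAGTCACGGCGGCAGGGAAAAAACCCCCGTCAACCTTCTACAGGGCG, then reverse).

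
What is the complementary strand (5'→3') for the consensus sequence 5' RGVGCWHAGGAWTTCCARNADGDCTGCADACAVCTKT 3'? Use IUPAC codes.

5'-AMAGBTGTHTGCAGHCHTNYTGGAAWTCCTDWGCBCY-3'

Standard pairs A↔T, G↔C; ambiguity codes pair R↔Y, K↔M, W↔W, D↔H, V↔B, N↔N. Complement (YCBCGWDTCCTWAAGGTYNTHCHGACGTHTGTBGAMA), then reverse for 5'→3'.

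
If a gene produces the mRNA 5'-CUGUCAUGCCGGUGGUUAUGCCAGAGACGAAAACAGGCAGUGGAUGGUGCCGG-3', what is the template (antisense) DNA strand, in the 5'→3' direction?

Replace U with T to get the coding DNA strand: CTGTCATGCCGGTGGTTATGCCAGAGACGAAAACAGGCAGTGGATGGTGCCGG. The template strand is its reverse complement (complement GACAGTACGGCCACCAATACGGTCTCTGCTTTTGTCCGTCACCTACCACGGCC, then reverse).

5′-CCGGCACCATCCACTGCCTGTTTTCGTCTCTGGCATAACCACCGGCATGACAG-3′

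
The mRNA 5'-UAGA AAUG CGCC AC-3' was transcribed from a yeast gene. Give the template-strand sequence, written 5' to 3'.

5'-GTGGCGCATTTCTA-3'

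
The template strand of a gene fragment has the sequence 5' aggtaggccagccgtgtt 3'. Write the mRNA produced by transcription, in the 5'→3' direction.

RNA polymerase reads the template 3'→5' and synthesizes mRNA 5'→3' by base-pairing (A→U, T→A, G↔C). The complement of the template is TCCATCCGGTCGGCACAA; antiparallel, so 5'→3' the coding strand is AACACGGCTGGCCTACCT. Replace T with U for the mRNA.

5'-AACACGGCUGGCCUACCU-3'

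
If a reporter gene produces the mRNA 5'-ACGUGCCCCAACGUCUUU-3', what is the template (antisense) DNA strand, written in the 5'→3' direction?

Replace U with T to get the coding DNA strand: ACGTGCCCCAACGTCTTT. The template strand is its reverse complement (complement TGCACGGGGTTGCAGAAA, then reverse).

5'-AAAGACGTTGGGGCACGT-3'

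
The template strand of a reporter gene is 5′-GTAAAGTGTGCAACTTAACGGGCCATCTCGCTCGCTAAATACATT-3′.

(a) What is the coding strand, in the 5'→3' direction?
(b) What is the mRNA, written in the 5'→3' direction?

(a) The coding strand is the reverse complement of the template: complement CATTTCACACGTTGAATTGCCCGGTAGAGCGAGCGATTTATGTAA, then reverse.
(b) mRNA has the coding-strand sequence with T→U.

(a) 5′-AATGTATTTAGCGAGCGAGATGGCCCGTTAAGTTGCACACTTTAC-3′
(b) 5'-AAUGUAUUUAGCGAGCGAGAUGGCCCGUUAAGUUGCACACUUUAC-3'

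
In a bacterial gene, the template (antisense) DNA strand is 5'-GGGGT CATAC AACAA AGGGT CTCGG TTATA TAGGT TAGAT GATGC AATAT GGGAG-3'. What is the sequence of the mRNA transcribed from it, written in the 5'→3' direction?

5′-CUCCCAUAUUGCAUCAUCUAACCUAUAUAACCGAGACCCUUUGUUGUAUGACCCC-3′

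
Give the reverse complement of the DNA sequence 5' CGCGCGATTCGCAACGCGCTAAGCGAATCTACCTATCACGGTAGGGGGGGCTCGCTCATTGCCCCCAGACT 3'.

5'-AGTCTGGGGGCAATGAGCGAGCCCCCCCTACCGTGATAGGTAGATTCGCTTAGCGCGTTGCGAATCGCGCG-3'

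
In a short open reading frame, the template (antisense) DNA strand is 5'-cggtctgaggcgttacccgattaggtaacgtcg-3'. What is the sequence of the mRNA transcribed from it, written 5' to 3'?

RNA polymerase reads the template 3'→5' and synthesizes mRNA 5'→3' by base-pairing (A→U, T→A, G↔C). The complement of the template is GCCAGACTCCGCAATGGGCTAATCCATTGCAGC; antiparallel, so 5'→3' the coding strand is CGACGTTACCTAATCGGGTAACGCCTCAGACCG. Replace T with U for the mRNA.

5'-CGACGUUACCUAAUCGGGUAACGCCUCAGACCG-3'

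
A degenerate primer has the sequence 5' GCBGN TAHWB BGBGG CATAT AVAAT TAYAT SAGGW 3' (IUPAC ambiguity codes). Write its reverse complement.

Standard pairs A↔T, G↔C; ambiguity codes pair Y↔R, W↔W, S↔S, B↔V, H↔D, N↔N. Complement (CGVCNATDWVVCVCCGTATATBTTAATRTASTCCW), then reverse for 5'→3'.

5'-WCCTSATRTAATTBTATATGCCVCVVWDTANCVGC-3'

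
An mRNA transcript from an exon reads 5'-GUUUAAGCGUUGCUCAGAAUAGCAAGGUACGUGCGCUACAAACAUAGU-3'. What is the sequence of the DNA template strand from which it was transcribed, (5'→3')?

5′-ACTATGTTTGTAGCGCACGTACCTTGCTATTCTGAGCAACGCTTAAAC-3′

Replace U with T to get the coding DNA strand: GTTTAAGCGTTGCTCAGAATAGCAAGGTACGTGCGCTACAAACATAGT. The template strand is its reverse complement (complement CAAATTCGCAACGAGTCTTATCGTTCCATGCACGCGATGTTTGTATCA, then reverse).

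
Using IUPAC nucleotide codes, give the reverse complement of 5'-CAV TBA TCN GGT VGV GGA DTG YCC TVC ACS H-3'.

Standard pairs A↔T, G↔C; ambiguity codes pair Y↔R, S↔S, B↔V, D↔H, N↔N. Complement (GTBAVTAGNCCABCBCCTHACRGGABGTGSD), then reverse for 5'→3'.

5'-DSGTGBAGGRCAHTCCBCBACCNGATVABTG-3'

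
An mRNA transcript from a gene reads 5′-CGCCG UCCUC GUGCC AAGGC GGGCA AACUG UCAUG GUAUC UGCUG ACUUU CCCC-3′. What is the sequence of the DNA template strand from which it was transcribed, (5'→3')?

5'-GGGGAAAGTCAGCAGATACCATGACAGTTTGCCCGCCTTGGCACGAGGACGGCG-3'

Replace U with T to get the coding DNA strand: CGCCGTCCTCGTGCCAAGGCGGGCAAACTGTCATGGTATCTGCTGACTTTCCCC. The template strand is its reverse complement (complement GCGGCAGGAGCACGGTTCCGCCCGTTTGACAGTACCATAGACGACTGAAAGGGG, then reverse).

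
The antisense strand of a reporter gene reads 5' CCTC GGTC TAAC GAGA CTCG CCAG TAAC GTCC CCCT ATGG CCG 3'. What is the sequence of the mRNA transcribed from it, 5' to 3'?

5'-CGGCCAUAGGGGGACGUUACUGGCGAGUCUCGUUAGACCGAGG-3'

RNA polymerase reads the template 3'→5' and synthesizes mRNA 5'→3' by base-pairing (A→U, T→A, G↔C). The complement of the template is GGAGCCAGATTGCTCTGAGCGGTCATTGCAGGGGGATACCGGC; antiparallel, so 5'→3' the coding strand is CGGCCATAGGGGGACGTTACTGGCGAGTCTCGTTAGACCGAGG. Replace T with U for the mRNA.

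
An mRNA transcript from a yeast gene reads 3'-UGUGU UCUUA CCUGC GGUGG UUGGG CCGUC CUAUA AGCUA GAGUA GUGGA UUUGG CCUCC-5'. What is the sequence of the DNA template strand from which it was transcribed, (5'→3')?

Written 5'→3' the mRNA is CCUCCGGUUUAGGUGAUGAGAUCGAAUAUCCUGCCGGGUUGGUGGCGUCCAUUCUUGUGU, so the coding DNA strand is CCTCCGGTTTAGGTGATGAGATCGAATATCCTGCCGGGTTGGTGGCGTCCATTCTTGTGT. The template is its reverse complement.

5'-ACACAAGAATGGACGCCACCAACCCGGCAGGATATTCGATCTCATCACCTAAACCGGAGG-3'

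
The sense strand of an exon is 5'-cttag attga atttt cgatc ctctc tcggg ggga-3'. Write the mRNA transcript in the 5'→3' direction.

mRNA has the coding-strand sequence with U in place of T.

5'-CUUAGAUUGAAUUUUCGAUCCUCUCUCGGGGGGA-3'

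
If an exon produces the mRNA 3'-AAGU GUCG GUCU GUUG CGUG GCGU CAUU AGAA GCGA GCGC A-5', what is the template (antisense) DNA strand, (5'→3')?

Written 5'→3' the mRNA is ACGCGAGCGAAGAUUACUGCGGUGCGUUGUCUGGCUGUGAA, so the coding DNA strand is ACGCGAGCGAAGATTACTGCGGTGCGTTGTCTGGCTGTGAA. The template is its reverse complement.

5'-TTCACAGCCAGACAACGCACCGCAGTAATCTTCGCTCGCGT-3'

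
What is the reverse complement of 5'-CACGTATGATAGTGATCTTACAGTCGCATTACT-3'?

Reading the sequence 3'→5' and pairing each base (A↔T, G↔C) gives the reverse complement directly.

5'-AGTAATGCGACTGTAAGATCACTATCATACGTG-3'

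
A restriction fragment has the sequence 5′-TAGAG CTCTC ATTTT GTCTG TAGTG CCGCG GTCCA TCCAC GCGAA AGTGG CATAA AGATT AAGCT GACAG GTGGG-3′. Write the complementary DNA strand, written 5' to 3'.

5'-CCCACCTGTCAGCTTAATCTTTATGCCACTTTCGCGTGGATGGACCGCGGCACTACAGACAAAATGAGAGCTCTA-3'

The complement of TAGAGCTCTCATTTTGTCTGTAGTGCCGCGGTCCATCCACGCGAAAGTGGCATAAAGATTAAGCTGACAGGTGGG is ATCTCGAGAGTAAAACAGACATCACGGCGCCAGGTAGGTGCGCTTTCACCGTATTTCTAATTCGACTGTCCACCC (A↔T, G↔C). DNA strands are antiparallel, so the complementary strand runs 3'→5'; reversing gives the 5'→3' form.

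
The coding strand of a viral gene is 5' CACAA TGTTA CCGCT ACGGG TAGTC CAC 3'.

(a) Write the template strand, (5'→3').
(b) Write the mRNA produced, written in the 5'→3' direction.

(a) 5'-GTGGACTACCCGTAGCGGTAACATTGTG-3'
(b) 5'-CACAAUGUUACCGCUACGGGUAGUCCAC-3'

(a) The template strand is the reverse complement of the coding strand: complement GTGTTACAATGGCGATGCCCATCAGGTG, then reverse.
(b) mRNA matches the coding strand with T→U.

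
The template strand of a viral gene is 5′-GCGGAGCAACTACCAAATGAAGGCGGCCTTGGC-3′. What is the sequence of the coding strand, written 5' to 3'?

5'-GCCAAGGCCGCCTTCATTTGGTAGTTGCTCCGC-3'

The coding strand is complementary and antiparallel to the template: take the complement (A↔T, G↔C) and reverse.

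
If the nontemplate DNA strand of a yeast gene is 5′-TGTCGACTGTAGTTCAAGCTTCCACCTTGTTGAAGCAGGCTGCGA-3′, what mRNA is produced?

5'-UGUCGACUGUAGUUCAAGCUUCCACCUUGUUGAAGCAGGCUGCGA-3'

mRNA has the coding-strand sequence with U in place of T.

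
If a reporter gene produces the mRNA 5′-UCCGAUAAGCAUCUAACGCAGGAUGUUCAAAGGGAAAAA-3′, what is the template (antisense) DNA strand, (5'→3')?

5'-TTTTTCCCTTTGAACATCCTGCGTTAGATGCTTATCGGA-3'

Replace U with T to get the coding DNA strand: TCCGATAAGCATCTAACGCAGGATGTTCAAAGGGAAAAA. The template strand is its reverse complement (complement AGGCTATTCGTAGATTGCGTCCTACAAGTTTCCCTTTTT, then reverse).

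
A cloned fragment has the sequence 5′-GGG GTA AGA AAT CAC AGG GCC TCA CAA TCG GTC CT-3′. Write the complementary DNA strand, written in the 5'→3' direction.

Pairing A↔T and G↔C gives CCCCATTCTTTAGTGTCCCGGAGTGTTAGCCAGGA, running 3'→5'. Reverse for the 5'→3' convention.

5'-AGGACCGATTGTGAGGCCCTGTGATTTCTTACCCC-3'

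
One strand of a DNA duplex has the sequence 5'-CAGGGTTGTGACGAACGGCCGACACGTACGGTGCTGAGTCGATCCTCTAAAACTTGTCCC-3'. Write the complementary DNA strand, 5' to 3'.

5′-GGGACAAGTTTTAGAGGATCGACTCAGCACCGTACGTGTCGGCCGTTCGTCACAACCCTG-3′

Pairing A↔T and G↔C gives GTCCCAACACTGCTTGCCGGCTGTGCATGCCACGACTCAGCTAGGAGATTTTGAACAGGG, running 3'→5'. Reverse for the 5'→3' convention.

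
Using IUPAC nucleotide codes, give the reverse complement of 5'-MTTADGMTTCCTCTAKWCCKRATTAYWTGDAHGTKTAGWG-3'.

Standard pairs A↔T, G↔C; ambiguity codes pair R↔Y, M↔K, W↔W, D↔H. Complement (KAATHCKAAGGAGATMWGGMYTAATRWACHTDCAMATCWC), then reverse for 5'→3'.

5'-CWCTAMACDTHCAWRTAATYMGGWMTAGAGGAAKCHTAAK-3'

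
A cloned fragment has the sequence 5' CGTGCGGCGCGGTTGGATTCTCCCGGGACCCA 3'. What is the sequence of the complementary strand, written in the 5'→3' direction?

5'-TGGGTCCCGGGAGAATCCAACCGCGCCGCACG-3'

The complement of CGTGCGGCGCGGTTGGATTCTCCCGGGACCCA is GCACGCCGCGCCAACCTAAGAGGGCCCTGGGT (A↔T, G↔C). DNA strands are antiparallel, so the complementary strand runs 3'→5'; reversing gives the 5'→3' form.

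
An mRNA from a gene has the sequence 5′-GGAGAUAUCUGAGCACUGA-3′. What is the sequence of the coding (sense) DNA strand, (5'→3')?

The coding DNA strand has the same 5'→3' sequence as the mRNA with U replaced by T.

5'-GGAGATATCTGAGCACTGA-3'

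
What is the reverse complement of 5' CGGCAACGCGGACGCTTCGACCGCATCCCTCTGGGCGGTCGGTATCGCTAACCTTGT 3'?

Reading the sequence 3'→5' and pairing each base (A↔T, G↔C) gives the reverse complement directly.

5'-ACAAGGTTAGCGATACCGACCGCCCAGAGGGATGCGGTCGAAGCGTCCGCGTTGCCG-3'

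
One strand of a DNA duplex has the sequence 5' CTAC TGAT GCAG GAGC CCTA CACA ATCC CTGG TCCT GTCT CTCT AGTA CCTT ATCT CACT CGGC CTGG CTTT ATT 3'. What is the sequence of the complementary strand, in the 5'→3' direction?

5′-AATAAAGCCAGGCCGAGTGAGATAAGGTACTAGAGAGACAGGACCAGGGATTGTGTAGGGCTCCTGCATCAGTAG-3′

The complement of CTACTGATGCAGGAGCCCTACACAATCCCTGGTCCTGTCTCTCTAGTACCTTATCTCACTCGGCCTGGCTTTATT is GATGACTACGTCCTCGGGATGTGTTAGGGACCAGGACAGAGAGATCATGGAATAGAGTGAGCCGGACCGAAATAA (A↔T, G↔C). DNA strands are antiparallel, so the complementary strand runs 3'→5'; reversing gives the 5'→3' form.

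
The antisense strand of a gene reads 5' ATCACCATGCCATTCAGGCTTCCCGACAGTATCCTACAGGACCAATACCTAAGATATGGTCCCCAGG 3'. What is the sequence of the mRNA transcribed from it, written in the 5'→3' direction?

5′-CCUGGGGACCAUAUCUUAGGUAUUGGUCCUGUAGGAUACUGUCGGGAAGCCUGAAUGGCAUGGUGAU-3′

RNA polymerase reads the template 3'→5' and synthesizes mRNA 5'→3' by base-pairing (A→U, T→A, G↔C). The complement of the template is TAGTGGTACGGTAAGTCCGAAGGGCTGTCATAGGATGTCCTGGTTATGGATTCTATACCAGGGGTCC; antiparallel, so 5'→3' the coding strand is CCTGGGGACCATATCTTAGGTATTGGTCCTGTAGGATACTGTCGGGAAGCCTGAATGGCATGGTGAT. Replace T with U for the mRNA.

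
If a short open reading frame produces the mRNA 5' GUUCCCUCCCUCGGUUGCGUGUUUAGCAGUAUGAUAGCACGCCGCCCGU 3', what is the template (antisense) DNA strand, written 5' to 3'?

Replace U with T to get the coding DNA strand: GTTCCCTCCCTCGGTTGCGTGTTTAGCAGTATGATAGCACGCCGCCCGT. The template strand is its reverse complement (complement CAAGGGAGGGAGCCAACGCACAAATCGTCATACTATCGTGCGGCGGGCA, then reverse).

5'-ACGGGCGGCGTGCTATCATACTGCTAAACACGCAACCGAGGGAGGGAAC-3'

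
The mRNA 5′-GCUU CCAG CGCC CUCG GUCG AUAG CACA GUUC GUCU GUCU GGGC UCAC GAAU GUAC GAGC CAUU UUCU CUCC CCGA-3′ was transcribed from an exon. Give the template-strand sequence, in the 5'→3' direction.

5'-TCGGGGAGAGAAAATGGCTCGTACATTCGTGAGCCCAGACAGACGAACTGTGCTATCGACCGAGGGCGCTGGAAGC-3'

Replace U with T to get the coding DNA strand: GCTTCCAGCGCCCTCGGTCGATAGCACAGTTCGTCTGTCTGGGCTCACGAATGTACGAGCCATTTTCTCTCCCCGA. The template strand is its reverse complement (complement CGAAGGTCGCGGGAGCCAGCTATCGTGTCAAGCAGACAGACCCGAGTGCTTACATGCTCGGTAAAAGAGAGGGGCT, then reverse).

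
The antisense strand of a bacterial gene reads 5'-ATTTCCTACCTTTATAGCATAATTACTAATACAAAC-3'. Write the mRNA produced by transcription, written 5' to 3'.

The mRNA has the sequence of the coding strand (reverse complement of the template) with T→U. Reverse complement of ATTTCCTACCTTTATAGCATAATTACTAATACAAAC is GTTTGTATTAGTAATTATGCTATAAAGGTAGGAAAT; then T→U.

5′-GUUUGUAUUAGUAAUUAUGCUAUAAAGGUAGGAAAU-3′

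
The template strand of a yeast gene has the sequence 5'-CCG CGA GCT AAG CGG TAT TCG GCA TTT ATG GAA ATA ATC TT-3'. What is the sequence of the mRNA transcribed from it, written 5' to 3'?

5'-AAGAUUAUUUCCAUAAAUGCCGAAUACCGCUUAGCUCGCGG-3'

The mRNA has the sequence of the coding strand (reverse complement of the template) with T→U. Reverse complement of CCGCGAGCTAAGCGGTATTCGGCATTTATGGAAATAATCTT is AAGATTATTTCCATAAATGCCGAATACCGCTTAGCTCGCGG; then T→U.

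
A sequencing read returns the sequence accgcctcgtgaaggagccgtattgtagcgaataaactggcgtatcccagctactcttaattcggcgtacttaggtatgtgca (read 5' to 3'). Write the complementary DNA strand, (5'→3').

5'-TGCACATACCTAAGTACGCCGAATTAAGAGTAGCTGGGATACGCCAGTTTATTCGCTACAATACGGCTCCTTCACGAGGCGGT-3'

The complement of ACCGCCTCGTGAAGGAGCCGTATTGTAGCGAATAAACTGGCGTATCCCAGCTACTCTTAATTCGGCGTACTTAGGTATGTGCA is TGGCGGAGCACTTCCTCGGCATAACATCGCTTATTTGACCGCATAGGGTCGATGAGAATTAAGCCGCATGAATCCATACACGT (A↔T, G↔C). DNA strands are antiparallel, so the complementary strand runs 3'→5'; reversing gives the 5'→3' form.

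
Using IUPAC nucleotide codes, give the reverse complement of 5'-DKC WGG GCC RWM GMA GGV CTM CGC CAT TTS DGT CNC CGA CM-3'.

Standard pairs A↔T, G↔C; ambiguity codes pair R↔Y, M↔K, W↔W, S↔S, D↔H, V↔B, N↔N. Complement (HMGWCCCGGYWKCKTCCBGAKGCGGTAAASHCAGNGGCTGK), then reverse for 5'→3'.

5′-KGTCGGNGACHSAAATGGCGKAGBCCTKCKWYGGCCCWGMH-3′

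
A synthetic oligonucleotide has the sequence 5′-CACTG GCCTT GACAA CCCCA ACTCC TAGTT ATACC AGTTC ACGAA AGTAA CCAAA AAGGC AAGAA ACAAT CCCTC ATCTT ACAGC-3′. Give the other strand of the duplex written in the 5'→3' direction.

Pairing A↔T and G↔C gives GTGACCGGAACTGTTGGGGTTGAGGATCAATATGGTCAAGTGCTTTCATTGGTTTTTCCGTTCTTTGTTAGGGAGTAGAATGTCG, running 3'→5'. Reverse for the 5'→3' convention.

5'-GCTGTAAGATGAGGGATTGTTTCTTGCCTTTTTGGTTACTTTCGTGAACTGGTATAACTAGGAGTTGGGGTTGTCAAGGCCAGTG-3'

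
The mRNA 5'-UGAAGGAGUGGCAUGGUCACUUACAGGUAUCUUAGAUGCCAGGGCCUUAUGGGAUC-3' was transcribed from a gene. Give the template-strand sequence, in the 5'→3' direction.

5'-GATCCCATAAGGCCCTGGCATCTAAGATACCTGTAAGTGACCATGCCACTCCTTCA-3'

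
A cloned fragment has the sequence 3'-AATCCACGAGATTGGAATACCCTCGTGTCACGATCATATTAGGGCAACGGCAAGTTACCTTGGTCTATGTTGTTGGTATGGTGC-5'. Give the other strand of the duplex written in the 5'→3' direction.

5′-TTAGGTGCTCTAACCTTATGGGAGCACAGTGCTAGTATAATCCCGTTGCCGTTCAATGGAACCAGATACAACAACCATACCACG-3′

The strand is given 3'→5', so its complement runs 5'→3' in the same left-to-right order: pair each base A↔T, G↔C.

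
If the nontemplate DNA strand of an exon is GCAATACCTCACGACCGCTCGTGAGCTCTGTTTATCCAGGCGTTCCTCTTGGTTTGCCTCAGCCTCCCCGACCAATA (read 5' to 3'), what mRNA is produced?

5′-GCAAUACCUCACGACCGCUCGUGAGCUCUGUUUAUCCAGGCGUUCCUCUUGGUUUGCCUCAGCCUCCCCGACCAAUA-3′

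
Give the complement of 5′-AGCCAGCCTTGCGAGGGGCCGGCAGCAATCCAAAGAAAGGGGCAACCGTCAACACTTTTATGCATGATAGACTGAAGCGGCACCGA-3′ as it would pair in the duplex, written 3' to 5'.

Base-pairing A↔T, G↔C gives the complement. The complementary strand is antiparallel, so paired with a 5'→3' strand it runs 3'→5'.

3'-TCGGTCGGAACGCTCCCCGGCCGTCGTTAGGTTTCTTTCCCCGTTGGCAGTTGTGAAAATACGTACTATCTGACTTCGCCGTGGCT-5'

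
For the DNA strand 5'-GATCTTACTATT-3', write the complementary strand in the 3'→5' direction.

3'-CTAGAATGATAA-5'

Base-pairing A↔T, G↔C gives the complement. The complementary strand is antiparallel, so paired with a 5'→3' strand it runs 3'→5'.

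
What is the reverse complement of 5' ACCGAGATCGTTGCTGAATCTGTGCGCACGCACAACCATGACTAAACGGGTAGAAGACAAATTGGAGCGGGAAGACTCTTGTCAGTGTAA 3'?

5′-TTACACTGACAAGAGTCTTCCCGCTCCAATTTGTCTTCTACCCGTTTAGTCATGGTTGTGCGTGCGCACAGATTCAGCAACGATCTCGGT-3′

Complement each base (A↔T, G↔C): TGGCTCTAGCAACGACTTAGACACGCGTGCGTGTTGGTACTGATTTGCCCATCTTCTGTTTAACCTCGCCCTTCTGAGAACAGTCACATT. Then reverse.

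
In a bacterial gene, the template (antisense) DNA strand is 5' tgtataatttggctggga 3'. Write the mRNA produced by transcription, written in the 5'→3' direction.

5'-UCCCAGCCAAAUUAUACA-3'

RNA polymerase reads the template 3'→5' and synthesizes mRNA 5'→3' by base-pairing (A→U, T→A, G↔C). The complement of the template is ACATATTAAACCGACCCT; antiparallel, so 5'→3' the coding strand is TCCCAGCCAAATTATACA. Replace T with U for the mRNA.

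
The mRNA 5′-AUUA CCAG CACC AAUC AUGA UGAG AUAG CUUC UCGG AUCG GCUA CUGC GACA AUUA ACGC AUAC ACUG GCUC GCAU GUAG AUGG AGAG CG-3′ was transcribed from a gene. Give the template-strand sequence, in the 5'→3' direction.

5'-CGCTCTCCATCTACATGCGAGCCAGTGTATGCGTTAATTGTCGCAGTAGCCGATCCGAGAAGCTATCTCATCATGATTGGTGCTGGTAAT-3'

Replace U with T to get the coding DNA strand: ATTACCAGCACCAATCATGATGAGATAGCTTCTCGGATCGGCTACTGCGACAATTAACGCATACACTGGCTCGCATGTAGATGGAGAGCG. The template strand is its reverse complement (complement TAATGGTCGTGGTTAGTACTACTCTATCGAAGAGCCTAGCCGATGACGCTGTTAATTGCGTATGTGACCGAGCGTACATCTACCTCTCGC, then reverse).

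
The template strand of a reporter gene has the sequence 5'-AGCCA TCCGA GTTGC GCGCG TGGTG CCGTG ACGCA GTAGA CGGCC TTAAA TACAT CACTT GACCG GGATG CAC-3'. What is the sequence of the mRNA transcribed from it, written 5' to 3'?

The mRNA has the sequence of the coding strand (reverse complement of the template) with T→U. Reverse complement of AGCCATCCGAGTTGCGCGCGTGGTGCCGTGACGCAGTAGACGGCCTTAAATACATCACTTGACCGGGATGCAC is GTGCATCCCGGTCAAGTGATGTATTTAAGGCCGTCTACTGCGTCACGGCACCACGCGCGCAACTCGGATGGCT; then T→U.

5'-GUGCAUCCCGGUCAAGUGAUGUAUUUAAGGCCGUCUACUGCGUCACGGCACCACGCGCGCAACUCGGAUGGCU-3'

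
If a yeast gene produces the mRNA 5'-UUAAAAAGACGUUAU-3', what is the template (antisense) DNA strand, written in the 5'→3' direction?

5'-ATAACGTCTTTTTAA-3'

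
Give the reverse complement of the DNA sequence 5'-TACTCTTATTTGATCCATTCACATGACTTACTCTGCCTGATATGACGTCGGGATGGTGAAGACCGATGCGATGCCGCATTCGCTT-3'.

5′-AAGCGAATGCGGCATCGCATCGGTCTTCACCATCCCGACGTCATATCAGGCAGAGTAAGTCATGTGAATGGATCAAATAAGAGTA-3′

Reading the sequence 3'→5' and pairing each base (A↔T, G↔C) gives the reverse complement directly.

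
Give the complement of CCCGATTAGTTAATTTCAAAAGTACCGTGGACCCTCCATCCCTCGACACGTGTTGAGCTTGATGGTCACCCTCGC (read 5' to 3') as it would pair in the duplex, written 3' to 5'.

Base-pairing A↔T, G↔C gives the complement. The complementary strand is antiparallel, so paired with a 5'→3' strand it runs 3'→5'.

3′-GGGCTAATCAATTAAAGTTTTCATGGCACCTGGGAGGTAGGGAGCTGTGCACAACTCGAACTACCAGTGGGAGCG-5′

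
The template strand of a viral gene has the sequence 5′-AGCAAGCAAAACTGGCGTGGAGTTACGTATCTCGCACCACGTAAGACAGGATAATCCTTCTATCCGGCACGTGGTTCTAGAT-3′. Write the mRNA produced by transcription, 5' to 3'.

5'-AUCUAGAACCACGUGCCGGAUAGAAGGAUUAUCCUGUCUUACGUGGUGCGAGAUACGUAACUCCACGCCAGUUUUGCUUGCU-3'

The mRNA has the sequence of the coding strand (reverse complement of the template) with T→U. Reverse complement of AGCAAGCAAAACTGGCGTGGAGTTACGTATCTCGCACCACGTAAGACAGGATAATCCTTCTATCCGGCACGTGGTTCTAGAT is ATCTAGAACCACGTGCCGGATAGAAGGATTATCCTGTCTTACGTGGTGCGAGATACGTAACTCCACGCCAGTTTTGCTTGCT; then T→U.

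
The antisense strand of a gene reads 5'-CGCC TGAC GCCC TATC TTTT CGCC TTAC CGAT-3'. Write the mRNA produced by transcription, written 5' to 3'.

5'-AUCGGUAAGGCGAAAAGAUAGGGCGUCAGGCG-3'

RNA polymerase reads the template 3'→5' and synthesizes mRNA 5'→3' by base-pairing (A→U, T→A, G↔C). The complement of the template is GCGGACTGCGGGATAGAAAAGCGGAATGGCTA; antiparallel, so 5'→3' the coding strand is ATCGGTAAGGCGAAAAGATAGGGCGTCAGGCG. Replace T with U for the mRNA.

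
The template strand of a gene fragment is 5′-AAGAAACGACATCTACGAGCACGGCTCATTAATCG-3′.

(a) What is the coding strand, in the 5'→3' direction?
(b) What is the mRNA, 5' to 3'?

(a) 5′-CGATTAATGAGCCGTGCTCGTAGATGTCGTTTCTT-3′
(b) 5'-CGAUUAAUGAGCCGUGCUCGUAGAUGUCGUUUCUU-3'

(a) The coding strand is the reverse complement of the template: complement TTCTTTGCTGTAGATGCTCGTGCCGAGTAATTAGC, then reverse.
(b) mRNA has the coding-strand sequence with T→U.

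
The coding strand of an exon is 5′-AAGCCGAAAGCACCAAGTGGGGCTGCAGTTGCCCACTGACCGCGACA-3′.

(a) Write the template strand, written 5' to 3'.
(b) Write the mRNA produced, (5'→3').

(a) The template strand is the reverse complement of the coding strand: complement TTCGGCTTTCGTGGTTCACCCCGACGTCAACGGGTGACTGGCGCTGT, then reverse.
(b) mRNA matches the coding strand with T→U.

(a) 5'-TGTCGCGGTCAGTGGGCAACTGCAGCCCCACTTGGTGCTTTCGGCTT-3'
(b) 5'-AAGCCGAAAGCACCAAGUGGGGCUGCAGUUGCCCACUGACCGCGACA-3'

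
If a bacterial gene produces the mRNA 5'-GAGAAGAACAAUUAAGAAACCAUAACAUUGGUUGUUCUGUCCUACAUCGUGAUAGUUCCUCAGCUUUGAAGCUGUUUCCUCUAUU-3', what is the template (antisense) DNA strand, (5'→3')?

Replace U with T to get the coding DNA strand: GAGAAGAACAATTAAGAAACCATAACATTGGTTGTTCTGTCCTACATCGTGATAGTTCCTCAGCTTTGAAGCTGTTTCCTCTATT. The template strand is its reverse complement (complement CTCTTCTTGTTAATTCTTTGGTATTGTAACCAACAAGACAGGATGTAGCACTATCAAGGAGTCGAAACTTCGACAAAGGAGATAA, then reverse).

5'-AATAGAGGAAACAGCTTCAAAGCTGAGGAACTATCACGATGTAGGACAGAACAACCAATGTTATGGTTTCTTAATTGTTCTTCTC-3'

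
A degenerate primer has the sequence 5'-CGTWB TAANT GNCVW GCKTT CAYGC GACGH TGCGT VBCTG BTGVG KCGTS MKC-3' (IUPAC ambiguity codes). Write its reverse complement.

Standard pairs A↔T, G↔C; ambiguity codes pair Y↔R, M↔K, W↔W, S↔S, B↔V, H↔D, N↔N. Complement (GCAWVATTNACNGBWCGMAAGTRCGCTGCDACGCABVGACVACBCMGCASKMG), then reverse for 5'→3'.

5'-GMKSACGMCBCAVCAGVBACGCADCGTCGCRTGAAMGCWBGNCANTTAVWACG-3'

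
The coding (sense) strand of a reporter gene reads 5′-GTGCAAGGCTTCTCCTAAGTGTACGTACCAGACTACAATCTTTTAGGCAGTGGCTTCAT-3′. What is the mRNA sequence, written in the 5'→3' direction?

5′-GUGCAAGGCUUCUCCUAAGUGUACGUACCAGACUACAAUCUUUUAGGCAGUGGCUUCAU-3′

The mRNA is synthesized from the template strand, so it matches the coding strand with T replaced by U.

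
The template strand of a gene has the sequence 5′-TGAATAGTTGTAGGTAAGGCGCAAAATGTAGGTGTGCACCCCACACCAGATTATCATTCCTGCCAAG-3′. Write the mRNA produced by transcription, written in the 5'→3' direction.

The mRNA has the sequence of the coding strand (reverse complement of the template) with T→U. Reverse complement of TGAATAGTTGTAGGTAAGGCGCAAAATGTAGGTGTGCACCCCACACCAGATTATCATTCCTGCCAAG is CTTGGCAGGAATGATAATCTGGTGTGGGGTGCACACCTACATTTTGCGCCTTACCTACAACTATTCA; then T→U.

5'-CUUGGCAGGAAUGAUAAUCUGGUGUGGGGUGCACACCUACAUUUUGCGCCUUACCUACAACUAUUCA-3'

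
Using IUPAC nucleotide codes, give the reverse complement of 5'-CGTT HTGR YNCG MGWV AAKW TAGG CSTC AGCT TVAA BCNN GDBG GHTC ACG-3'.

5'-CGTGADCCVHCNNGVTTBAAGCTGASGCCTAWMTTBWCKCGNRYCADAACG-3'

Standard pairs A↔T, G↔C; ambiguity codes pair R↔Y, M↔K, W↔W, S↔S, B↔V, D↔H, N↔N. Complement (GCAADACYRNGCKCWBTTMWATCCGSAGTCGAABTTVGNNCHVCCDAGTGC), then reverse for 5'→3'.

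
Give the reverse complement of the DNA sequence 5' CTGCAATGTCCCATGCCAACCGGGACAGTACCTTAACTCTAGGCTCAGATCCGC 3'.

Reading the sequence 3'→5' and pairing each base (A↔T, G↔C) gives the reverse complement directly.

5'-GCGGATCTGAGCCTAGAGTTAAGGTACTGTCCCGGTTGGCATGGGACATTGCAG-3'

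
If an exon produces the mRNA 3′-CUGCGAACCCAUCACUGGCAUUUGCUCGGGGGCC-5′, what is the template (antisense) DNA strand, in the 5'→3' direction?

Written 5'→3' the mRNA is CCGGGGGCUCGUUUACGGUCACUACCCAAGCGUC, so the coding DNA strand is CCGGGGGCTCGTTTACGGTCACTACCCAAGCGTC. The template is its reverse complement.

5'-GACGCTTGGGTAGTGACCGTAAACGAGCCCCCGG-3'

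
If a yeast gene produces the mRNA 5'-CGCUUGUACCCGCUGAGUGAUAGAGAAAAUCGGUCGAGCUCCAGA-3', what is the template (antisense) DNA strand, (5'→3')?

5'-TCTGGAGCTCGACCGATTTTCTCTATCACTCAGCGGGTACAAGCG-3'

Replace U with T to get the coding DNA strand: CGCTTGTACCCGCTGAGTGATAGAGAAAATCGGTCGAGCTCCAGA. The template strand is its reverse complement (complement GCGAACATGGGCGACTCACTATCTCTTTTAGCCAGCTCGAGGTCT, then reverse).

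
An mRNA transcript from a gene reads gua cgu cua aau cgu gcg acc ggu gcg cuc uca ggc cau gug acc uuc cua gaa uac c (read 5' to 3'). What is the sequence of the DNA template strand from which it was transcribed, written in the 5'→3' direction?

Replace U with T to get the coding DNA strand: GTACGTCTAAATCGTGCGACCGGTGCGCTCTCAGGCCATGTGACCTTCCTAGAATACC. The template strand is its reverse complement (complement CATGCAGATTTAGCACGCTGGCCACGCGAGAGTCCGGTACACTGGAAGGATCTTATGG, then reverse).

5′-GGTATTCTAGGAAGGTCACATGGCCTGAGAGCGCACCGGTCGCACGATTTAGACGTAC-3′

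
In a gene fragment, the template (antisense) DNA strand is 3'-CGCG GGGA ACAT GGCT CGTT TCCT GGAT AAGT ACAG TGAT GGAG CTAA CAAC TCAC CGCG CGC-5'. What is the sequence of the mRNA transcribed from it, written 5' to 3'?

5'-GCGCCCCUUGUACCGAGCAAAGGACCUAUUCAUGUCACUACCUCGAUUGUUGAGUGGCGCGCG-3'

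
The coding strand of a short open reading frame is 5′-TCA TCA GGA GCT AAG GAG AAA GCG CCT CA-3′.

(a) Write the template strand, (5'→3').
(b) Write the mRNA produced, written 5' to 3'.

(a) The template strand is the reverse complement of the coding strand: complement AGTAGTCCTCGATTCCTCTTTCGCGGAGT, then reverse.
(b) mRNA matches the coding strand with T→U.

(a) 5'-TGAGGCGCTTTCTCCTTAGCTCCTGATGA-3'
(b) 5′-UCAUCAGGAGCUAAGGAGAAAGCGCCUCA-3′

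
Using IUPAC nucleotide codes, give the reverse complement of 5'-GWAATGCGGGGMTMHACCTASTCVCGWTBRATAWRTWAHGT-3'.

Standard pairs A↔T, G↔C; ambiguity codes pair R↔Y, M↔K, W↔W, S↔S, B↔V, H↔D. Complement (CWTTACGCCCCKAKDTGGATSAGBGCWAVYTATWYAWTDCA), then reverse for 5'→3'.

5'-ACDTWAYWTATYVAWCGBGASTAGGTDKAKCCCCGCATTWC-3'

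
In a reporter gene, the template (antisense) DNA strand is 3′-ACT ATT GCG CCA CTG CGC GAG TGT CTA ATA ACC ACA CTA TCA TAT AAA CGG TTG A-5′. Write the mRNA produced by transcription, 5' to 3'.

Reading the template 3'→5' as shown, RNA polymerase pairs each base (A→U, T→A, G↔C) to build mRNA 5'→3' directly.

5'-UGAUAACGCGGUGACGCGCUCACAGAUUAUUGGUGUGAUAGUAUAUUUGCCAACU-3'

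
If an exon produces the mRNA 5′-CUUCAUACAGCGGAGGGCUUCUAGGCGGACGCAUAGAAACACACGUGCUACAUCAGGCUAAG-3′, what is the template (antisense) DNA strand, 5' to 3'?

Replace U with T to get the coding DNA strand: CTTCATACAGCGGAGGGCTTCTAGGCGGACGCATAGAAACACACGTGCTACATCAGGCTAAG. The template strand is its reverse complement (complement GAAGTATGTCGCCTCCCGAAGATCCGCCTGCGTATCTTTGTGTGCACGATGTAGTCCGATTC, then reverse).

5'-CTTAGCCTGATGTAGCACGTGTGTTTCTATGCGTCCGCCTAGAAGCCCTCCGCTGTATGAAG-3'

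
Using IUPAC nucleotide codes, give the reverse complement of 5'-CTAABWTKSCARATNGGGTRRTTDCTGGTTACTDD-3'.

5'-HHAGTAACCAGHAAYYACCCNATYTGSMAWVTTAG-3'

Standard pairs A↔T, G↔C; ambiguity codes pair R↔Y, K↔M, W↔W, S↔S, B↔V, D↔H, N↔N. Complement (GATTVWAMSGTYTANCCCAYYAAHGACCAATGAHH), then reverse for 5'→3'.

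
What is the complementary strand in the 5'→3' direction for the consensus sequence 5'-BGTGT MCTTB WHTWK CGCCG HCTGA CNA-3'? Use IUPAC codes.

5'-TNGTCAGDCGGCGMWADWVAAGKACACV-3'

Standard pairs A↔T, G↔C; ambiguity codes pair M↔K, W↔W, B↔V, H↔D, N↔N. Complement (VCACAKGAAVWDAWMGCGGCDGACTGNT), then reverse for 5'→3'.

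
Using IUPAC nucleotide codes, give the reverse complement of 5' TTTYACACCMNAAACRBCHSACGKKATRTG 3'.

5'-CAYATMMCGTSDGVYGTTTNKGGTGTRAAA-3'

Standard pairs A↔T, G↔C; ambiguity codes pair R↔Y, M↔K, S↔S, B↔V, H↔D, N↔N. Complement (AAARTGTGGKNTTTGYVGDSTGCMMTAYAC), then reverse for 5'→3'.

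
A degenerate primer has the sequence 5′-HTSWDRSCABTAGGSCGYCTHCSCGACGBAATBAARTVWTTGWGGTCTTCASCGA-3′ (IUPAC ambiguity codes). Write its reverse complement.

5'-TCGSTGAAGACCWCAAWBAYTTVATTVCGTCGSGDAGRCGSCCTAVTGSYHWSAD-3'

Standard pairs A↔T, G↔C; ambiguity codes pair R↔Y, W↔W, S↔S, B↔V, D↔H. Complement (DASWHYSGTVATCCSGCRGADGSGCTGCVTTAVTTYABWAACWCCAGAAGTSGCT), then reverse for 5'→3'.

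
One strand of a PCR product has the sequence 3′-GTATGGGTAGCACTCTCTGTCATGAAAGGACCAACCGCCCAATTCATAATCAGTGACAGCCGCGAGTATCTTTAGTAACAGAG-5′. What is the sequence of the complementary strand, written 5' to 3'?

The strand is given 3'→5', so its complement runs 5'→3' in the same left-to-right order: pair each base A↔T, G↔C.

5'-CATACCCATCGTGAGAGACAGTACTTTCCTGGTTGGCGGGTTAAGTATTAGTCACTGTCGGCGCTCATAGAAATCATTGTCTC-3'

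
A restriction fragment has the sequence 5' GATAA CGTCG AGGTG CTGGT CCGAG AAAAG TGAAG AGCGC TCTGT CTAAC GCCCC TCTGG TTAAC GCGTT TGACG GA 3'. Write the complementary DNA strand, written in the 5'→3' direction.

5'-TCCGTCAAACGCGTTAACCAGAGGGGCGTTAGACAGAGCGCTCTTCACTTTTCTCGGACCAGCACCTCGACGTTATC-3'

Pairing A↔T and G↔C gives CTATTGCAGCTCCACGACCAGGCTCTTTTCACTTCTCGCGAGACAGATTGCGGGGAGACCAATTGCGCAAACTGCCT, running 3'→5'. Reverse for the 5'→3' convention.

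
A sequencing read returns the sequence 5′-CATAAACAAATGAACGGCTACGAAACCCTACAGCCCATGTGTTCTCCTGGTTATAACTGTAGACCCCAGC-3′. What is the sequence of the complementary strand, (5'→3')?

5'-GCTGGGGTCTACAGTTATAACCAGGAGAACACATGGGCTGTAGGGTTTCGTAGCCGTTCATTTGTTTATG-3'

The complement of CATAAACAAATGAACGGCTACGAAACCCTACAGCCCATGTGTTCTCCTGGTTATAACTGTAGACCCCAGC is GTATTTGTTTACTTGCCGATGCTTTGGGATGTCGGGTACACAAGAGGACCAATATTGACATCTGGGGTCG (A↔T, G↔C). DNA strands are antiparallel, so the complementary strand runs 3'→5'; reversing gives the 5'→3' form.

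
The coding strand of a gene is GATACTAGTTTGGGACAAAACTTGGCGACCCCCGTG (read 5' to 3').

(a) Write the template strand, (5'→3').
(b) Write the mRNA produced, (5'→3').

(a) The template strand is the reverse complement of the coding strand: complement CTATGATCAAACCCTGTTTTGAACCGCTGGGGGCAC, then reverse.
(b) mRNA matches the coding strand with T→U.

(a) 5'-CACGGGGGTCGCCAAGTTTTGTCCCAAACTAGTATC-3'
(b) 5'-GAUACUAGUUUGGGACAAAACUUGGCGACCCCCGUG-3'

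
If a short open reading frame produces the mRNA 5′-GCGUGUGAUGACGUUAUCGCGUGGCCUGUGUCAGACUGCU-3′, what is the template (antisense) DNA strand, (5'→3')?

5'-AGCAGTCTGACACAGGCCACGCGATAACGTCATCACACGC-3'

Replace U with T to get the coding DNA strand: GCGTGTGATGACGTTATCGCGTGGCCTGTGTCAGACTGCT. The template strand is its reverse complement (complement CGCACACTACTGCAATAGCGCACCGGACACAGTCTGACGA, then reverse).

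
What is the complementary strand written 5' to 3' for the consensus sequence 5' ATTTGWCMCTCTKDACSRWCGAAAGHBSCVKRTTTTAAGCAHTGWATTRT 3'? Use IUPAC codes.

Standard pairs A↔T, G↔C; ambiguity codes pair R↔Y, M↔K, W↔W, S↔S, B↔V, D↔H. Complement (TAAACWGKGAGAMHTGSYWGCTTTCDVSGBMYAAAATTCGTDACWTAAYA), then reverse for 5'→3'.

5'-AYAATWCADTGCTTAAAAYMBGSVDCTTTCGWYSGTHMAGAGKGWCAAAT-3'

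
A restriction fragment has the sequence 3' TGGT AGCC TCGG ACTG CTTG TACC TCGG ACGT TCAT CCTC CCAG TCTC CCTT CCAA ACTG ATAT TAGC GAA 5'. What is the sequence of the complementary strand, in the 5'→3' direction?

5′-ACCATCGGAGCCTGACGAACATGGAGCCTGCAAGTAGGAGGGTCAGAGGGAAGGTTTGACTATAATCGCTT-3′

The strand is given 3'→5', so its complement runs 5'→3' in the same left-to-right order: pair each base A↔T, G↔C.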